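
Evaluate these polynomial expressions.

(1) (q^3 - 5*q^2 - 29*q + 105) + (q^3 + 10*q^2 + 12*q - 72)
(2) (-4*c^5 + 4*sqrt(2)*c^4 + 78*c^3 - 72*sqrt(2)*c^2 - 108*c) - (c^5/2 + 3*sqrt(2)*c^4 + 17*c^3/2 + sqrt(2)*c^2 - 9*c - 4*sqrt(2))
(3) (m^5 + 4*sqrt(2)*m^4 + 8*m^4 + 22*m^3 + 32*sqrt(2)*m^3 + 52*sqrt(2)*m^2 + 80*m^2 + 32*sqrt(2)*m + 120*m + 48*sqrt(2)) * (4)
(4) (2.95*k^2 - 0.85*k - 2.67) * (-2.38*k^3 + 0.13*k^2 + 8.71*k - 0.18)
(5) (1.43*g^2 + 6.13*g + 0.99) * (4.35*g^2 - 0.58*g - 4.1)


(1) = 2*q^3 + 5*q^2 - 17*q + 33
(2) = -9*c^5/2 + sqrt(2)*c^4 + 139*c^3/2 - 73*sqrt(2)*c^2 - 99*c + 4*sqrt(2)
(3) = 4*m^5 + 16*sqrt(2)*m^4 + 32*m^4 + 88*m^3 + 128*sqrt(2)*m^3 + 208*sqrt(2)*m^2 + 320*m^2 + 128*sqrt(2)*m + 480*m + 192*sqrt(2)
(4) = -7.021*k^5 + 2.4065*k^4 + 31.9386*k^3 - 8.2816*k^2 - 23.1027*k + 0.4806
(5) = 6.2205*g^4 + 25.8361*g^3 - 5.1119*g^2 - 25.7072*g - 4.059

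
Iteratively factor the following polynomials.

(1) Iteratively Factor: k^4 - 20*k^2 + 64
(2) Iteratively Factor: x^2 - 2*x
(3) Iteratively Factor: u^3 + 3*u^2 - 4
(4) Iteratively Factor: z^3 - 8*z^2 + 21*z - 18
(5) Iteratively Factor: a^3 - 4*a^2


(1) = (k - 4)*(k^3 + 4*k^2 - 4*k - 16) = (k - 4)*(k + 4)*(k^2 - 4) = (k - 4)*(k - 2)*(k + 4)*(k + 2)
(2) = (x - 2)*(x)
(3) = (u + 2)*(u^2 + u - 2) = (u - 1)*(u + 2)*(u + 2)
(4) = (z - 3)*(z^2 - 5*z + 6) = (z - 3)*(z - 2)*(z - 3)
(5) = (a)*(a^2 - 4*a) = a*(a - 4)*(a)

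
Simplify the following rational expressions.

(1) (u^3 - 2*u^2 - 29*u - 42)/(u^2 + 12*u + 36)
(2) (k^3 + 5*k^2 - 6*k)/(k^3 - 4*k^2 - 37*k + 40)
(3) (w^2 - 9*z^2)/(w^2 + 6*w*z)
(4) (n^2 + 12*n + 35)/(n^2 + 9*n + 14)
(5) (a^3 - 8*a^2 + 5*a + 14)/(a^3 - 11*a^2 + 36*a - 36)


(1) = (u^3 - 2*u^2 - 29*u - 42)/(u^2 + 12*u + 36)
(2) = (k^2 + 6*k)/(k^2 - 3*k - 40)
(3) = (w^2 - 9*z^2)/(w^2 + 6*w*z)
(4) = (n + 5)/(n + 2)
(5) = (a^2 - 6*a - 7)/(a^2 - 9*a + 18)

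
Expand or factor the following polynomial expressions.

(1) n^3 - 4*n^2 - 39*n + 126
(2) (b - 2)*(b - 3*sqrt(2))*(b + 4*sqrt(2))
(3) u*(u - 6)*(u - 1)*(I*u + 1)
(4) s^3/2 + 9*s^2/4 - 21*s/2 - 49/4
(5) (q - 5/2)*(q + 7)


(1) = (n - 7)*(n - 3)*(n + 6)
(2) = b^3 - 2*b^2 + sqrt(2)*b^2 - 24*b - 2*sqrt(2)*b + 48
(3) = I*u^4 + u^3 - 7*I*u^3 - 7*u^2 + 6*I*u^2 + 6*u
(4) = (s/2 + 1/2)*(s - 7/2)*(s + 7)
(5) = q^2 + 9*q/2 - 35/2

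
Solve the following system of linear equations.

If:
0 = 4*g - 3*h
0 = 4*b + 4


Then:
b = -1
g = 3*h/4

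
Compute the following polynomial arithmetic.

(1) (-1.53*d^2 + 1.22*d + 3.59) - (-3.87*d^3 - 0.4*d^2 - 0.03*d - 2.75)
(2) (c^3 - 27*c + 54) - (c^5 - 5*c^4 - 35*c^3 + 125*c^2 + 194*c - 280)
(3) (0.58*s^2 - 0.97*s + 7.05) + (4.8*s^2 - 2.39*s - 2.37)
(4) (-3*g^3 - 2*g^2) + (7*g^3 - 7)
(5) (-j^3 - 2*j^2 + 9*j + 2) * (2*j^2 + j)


(1) = 3.87*d^3 - 1.13*d^2 + 1.25*d + 6.34
(2) = -c^5 + 5*c^4 + 36*c^3 - 125*c^2 - 221*c + 334
(3) = 5.38*s^2 - 3.36*s + 4.68
(4) = 4*g^3 - 2*g^2 - 7
(5) = -2*j^5 - 5*j^4 + 16*j^3 + 13*j^2 + 2*j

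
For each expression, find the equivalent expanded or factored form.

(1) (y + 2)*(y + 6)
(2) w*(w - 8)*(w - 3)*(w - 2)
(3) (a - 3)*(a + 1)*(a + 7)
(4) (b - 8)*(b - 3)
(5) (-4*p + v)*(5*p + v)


(1) = y^2 + 8*y + 12
(2) = w^4 - 13*w^3 + 46*w^2 - 48*w
(3) = a^3 + 5*a^2 - 17*a - 21
(4) = b^2 - 11*b + 24
(5) = -20*p^2 + p*v + v^2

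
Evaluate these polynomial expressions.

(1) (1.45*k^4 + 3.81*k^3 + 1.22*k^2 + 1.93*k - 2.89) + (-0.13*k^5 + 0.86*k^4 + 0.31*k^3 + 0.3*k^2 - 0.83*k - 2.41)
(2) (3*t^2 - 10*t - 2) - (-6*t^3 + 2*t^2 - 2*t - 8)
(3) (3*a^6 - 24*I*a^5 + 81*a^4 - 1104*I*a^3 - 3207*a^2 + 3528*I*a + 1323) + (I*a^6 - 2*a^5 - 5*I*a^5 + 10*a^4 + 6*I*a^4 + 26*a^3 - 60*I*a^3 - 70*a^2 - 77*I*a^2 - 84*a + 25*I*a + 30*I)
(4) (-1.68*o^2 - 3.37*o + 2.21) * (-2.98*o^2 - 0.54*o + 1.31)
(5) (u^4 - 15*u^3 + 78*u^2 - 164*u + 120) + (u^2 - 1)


(1) = -0.13*k^5 + 2.31*k^4 + 4.12*k^3 + 1.52*k^2 + 1.1*k - 5.3
(2) = 6*t^3 + t^2 - 8*t + 6
(3) = 3*a^6 + I*a^6 - 2*a^5 - 29*I*a^5 + 91*a^4 + 6*I*a^4 + 26*a^3 - 1164*I*a^3 - 3277*a^2 - 77*I*a^2 - 84*a + 3553*I*a + 1323 + 30*I
(4) = 5.0064*o^4 + 10.9498*o^3 - 6.9668*o^2 - 5.6081*o + 2.8951
(5) = u^4 - 15*u^3 + 79*u^2 - 164*u + 119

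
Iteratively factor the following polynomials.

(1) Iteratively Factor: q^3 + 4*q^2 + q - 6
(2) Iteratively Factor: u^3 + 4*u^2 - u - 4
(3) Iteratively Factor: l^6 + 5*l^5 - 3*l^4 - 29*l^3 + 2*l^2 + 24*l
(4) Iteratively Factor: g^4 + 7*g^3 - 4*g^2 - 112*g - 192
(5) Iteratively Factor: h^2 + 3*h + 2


(1) = (q + 2)*(q^2 + 2*q - 3) = (q + 2)*(q + 3)*(q - 1)
(2) = (u + 1)*(u^2 + 3*u - 4) = (u + 1)*(u + 4)*(u - 1)
(3) = (l + 4)*(l^5 + l^4 - 7*l^3 - l^2 + 6*l) = (l + 1)*(l + 4)*(l^4 - 7*l^2 + 6*l) = (l - 2)*(l + 1)*(l + 4)*(l^3 + 2*l^2 - 3*l) = (l - 2)*(l - 1)*(l + 1)*(l + 4)*(l^2 + 3*l) = l*(l - 2)*(l - 1)*(l + 1)*(l + 4)*(l + 3)
(4) = (g + 4)*(g^3 + 3*g^2 - 16*g - 48) = (g + 3)*(g + 4)*(g^2 - 16) = (g - 4)*(g + 3)*(g + 4)*(g + 4)
(5) = (h + 2)*(h + 1)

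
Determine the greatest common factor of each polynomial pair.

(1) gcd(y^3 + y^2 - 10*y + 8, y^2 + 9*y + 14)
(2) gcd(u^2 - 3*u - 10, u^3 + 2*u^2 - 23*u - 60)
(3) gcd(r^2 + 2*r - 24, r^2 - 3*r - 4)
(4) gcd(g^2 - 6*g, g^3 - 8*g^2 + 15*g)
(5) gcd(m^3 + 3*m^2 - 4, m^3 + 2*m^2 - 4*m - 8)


(1) = 1
(2) = gcd((u - 5)*(u + 2), (u - 5)*(u + 3)*(u + 4)) = u - 5
(3) = gcd((r - 4)*(r + 6), (r - 4)*(r + 1)) = r - 4
(4) = gcd(g*(g - 6), g*(g - 5)*(g - 3)) = g
(5) = m^2 + 4*m + 4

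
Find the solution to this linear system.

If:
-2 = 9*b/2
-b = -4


Then:
No Solution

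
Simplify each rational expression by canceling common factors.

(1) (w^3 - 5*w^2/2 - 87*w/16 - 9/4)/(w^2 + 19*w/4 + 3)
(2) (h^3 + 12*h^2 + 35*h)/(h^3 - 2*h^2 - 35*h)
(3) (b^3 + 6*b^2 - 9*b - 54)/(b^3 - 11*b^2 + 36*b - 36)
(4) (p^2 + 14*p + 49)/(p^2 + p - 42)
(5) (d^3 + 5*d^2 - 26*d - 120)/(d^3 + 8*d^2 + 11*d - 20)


(1) = (4*w^2 - 13*w - 12)/(4*w + 16)
(2) = (h + 7)/(h - 7)
(3) = (b^2 + 9*b + 18)/(b^2 - 8*b + 12)
(4) = (p + 7)/(p - 6)
(5) = (d^2 + d - 30)/(d^2 + 4*d - 5)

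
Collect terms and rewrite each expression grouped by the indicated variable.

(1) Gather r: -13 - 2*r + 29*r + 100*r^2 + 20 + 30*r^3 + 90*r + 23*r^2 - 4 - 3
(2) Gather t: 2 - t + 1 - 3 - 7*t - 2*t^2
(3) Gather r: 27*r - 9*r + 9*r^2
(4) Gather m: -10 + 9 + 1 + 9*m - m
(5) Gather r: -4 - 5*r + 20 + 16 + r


(1) = 30*r^3 + 123*r^2 + 117*r
(2) = -2*t^2 - 8*t
(3) = 9*r^2 + 18*r
(4) = 8*m
(5) = 32 - 4*r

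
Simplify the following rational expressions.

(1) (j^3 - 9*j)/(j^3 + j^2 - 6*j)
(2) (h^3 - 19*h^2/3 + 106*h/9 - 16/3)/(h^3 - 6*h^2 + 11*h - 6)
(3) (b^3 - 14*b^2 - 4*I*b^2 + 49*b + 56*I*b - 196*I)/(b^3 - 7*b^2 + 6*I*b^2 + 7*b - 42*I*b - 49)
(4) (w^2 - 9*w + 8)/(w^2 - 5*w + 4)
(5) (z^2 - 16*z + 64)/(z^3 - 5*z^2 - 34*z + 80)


(1) = (j - 3)/(j - 2)
(2) = (9*h^2 - 30*h + 16)/(9*h^2 - 27*h + 18)
(3) = (b^2 + b*(-7 - 4*I) + 28*I)/(b^2 + 6*I*b + 7)
(4) = (w - 8)/(w - 4)
(5) = (z - 8)/(z^2 + 3*z - 10)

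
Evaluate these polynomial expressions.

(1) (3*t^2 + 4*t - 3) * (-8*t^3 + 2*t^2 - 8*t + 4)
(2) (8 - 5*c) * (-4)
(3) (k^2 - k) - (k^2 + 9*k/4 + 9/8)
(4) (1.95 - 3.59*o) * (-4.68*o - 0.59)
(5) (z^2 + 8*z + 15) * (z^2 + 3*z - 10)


(1) = -24*t^5 - 26*t^4 + 8*t^3 - 26*t^2 + 40*t - 12
(2) = 20*c - 32
(3) = -13*k/4 - 9/8
(4) = 16.8012*o^2 - 7.0079*o - 1.1505
(5) = z^4 + 11*z^3 + 29*z^2 - 35*z - 150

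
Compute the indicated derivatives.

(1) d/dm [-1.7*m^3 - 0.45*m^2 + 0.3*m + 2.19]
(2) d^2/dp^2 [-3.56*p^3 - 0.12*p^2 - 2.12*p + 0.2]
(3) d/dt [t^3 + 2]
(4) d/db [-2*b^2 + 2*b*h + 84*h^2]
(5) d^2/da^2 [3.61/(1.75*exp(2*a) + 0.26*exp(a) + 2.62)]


(1) = -5.1*m^2 - 0.9*m + 0.3
(2) = -21.36*p - 0.24
(3) = 3*t^2
(4) = -4*b + 2*h
(5) = (3.61*(3.5*exp(a) + 0.26)*(7.0*exp(a) + 0.52)*exp(a) - (25.27*exp(a) + 0.9386)*(1.75*exp(2*a) + 0.26*exp(a) + 2.62))*exp(a)/(1.75*exp(2*a) + 0.26*exp(a) + 2.62)^3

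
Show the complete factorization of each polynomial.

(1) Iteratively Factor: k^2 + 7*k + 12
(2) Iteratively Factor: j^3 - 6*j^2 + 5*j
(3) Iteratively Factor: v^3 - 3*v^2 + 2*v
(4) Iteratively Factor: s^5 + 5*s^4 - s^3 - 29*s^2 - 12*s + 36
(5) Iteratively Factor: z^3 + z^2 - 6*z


(1) = (k + 3)*(k + 4)
(2) = (j)*(j^2 - 6*j + 5) = j*(j - 5)*(j - 1)
(3) = (v - 1)*(v^2 - 2*v) = v*(v - 1)*(v - 2)
(4) = (s - 1)*(s^4 + 6*s^3 + 5*s^2 - 24*s - 36) = (s - 1)*(s + 3)*(s^3 + 3*s^2 - 4*s - 12) = (s - 1)*(s + 2)*(s + 3)*(s^2 + s - 6) = (s - 2)*(s - 1)*(s + 2)*(s + 3)*(s + 3)
(5) = (z + 3)*(z^2 - 2*z) = z*(z + 3)*(z - 2)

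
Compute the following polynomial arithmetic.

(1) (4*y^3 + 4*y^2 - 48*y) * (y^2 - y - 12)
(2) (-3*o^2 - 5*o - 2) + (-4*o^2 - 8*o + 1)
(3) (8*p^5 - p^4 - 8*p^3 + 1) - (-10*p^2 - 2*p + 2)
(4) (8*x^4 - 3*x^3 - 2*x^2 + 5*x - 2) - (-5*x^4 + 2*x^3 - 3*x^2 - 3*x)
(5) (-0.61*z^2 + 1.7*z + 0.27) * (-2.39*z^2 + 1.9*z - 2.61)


(1) = 4*y^5 - 100*y^3 + 576*y
(2) = -7*o^2 - 13*o - 1
(3) = 8*p^5 - p^4 - 8*p^3 + 10*p^2 + 2*p - 1
(4) = 13*x^4 - 5*x^3 + x^2 + 8*x - 2
(5) = 1.4579*z^4 - 5.222*z^3 + 4.1768*z^2 - 3.924*z - 0.7047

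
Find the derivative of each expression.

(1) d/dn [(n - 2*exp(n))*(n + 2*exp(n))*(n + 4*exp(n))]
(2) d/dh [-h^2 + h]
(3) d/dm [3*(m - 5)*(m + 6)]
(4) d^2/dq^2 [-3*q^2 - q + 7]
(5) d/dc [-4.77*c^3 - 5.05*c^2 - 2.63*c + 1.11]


(1) = 4*n^2*exp(n) + 3*n^2 - 8*n*exp(2*n) + 8*n*exp(n) - 48*exp(3*n) - 4*exp(2*n)
(2) = 1 - 2*h
(3) = 6*m + 3
(4) = -6
(5) = -14.31*c^2 - 10.1*c - 2.63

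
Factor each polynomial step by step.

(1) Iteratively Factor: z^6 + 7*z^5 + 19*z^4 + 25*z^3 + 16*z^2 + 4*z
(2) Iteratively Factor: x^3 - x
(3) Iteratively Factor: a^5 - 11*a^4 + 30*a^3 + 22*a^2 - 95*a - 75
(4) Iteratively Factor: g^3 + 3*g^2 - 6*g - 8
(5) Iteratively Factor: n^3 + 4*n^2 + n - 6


(1) = (z + 1)*(z^5 + 6*z^4 + 13*z^3 + 12*z^2 + 4*z) = (z + 1)*(z + 2)*(z^4 + 4*z^3 + 5*z^2 + 2*z) = (z + 1)^2*(z + 2)*(z^3 + 3*z^2 + 2*z) = (z + 1)^3*(z + 2)*(z^2 + 2*z) = (z + 1)^3*(z + 2)^2*(z)
(2) = (x + 1)*(x^2 - x) = x*(x + 1)*(x - 1)
(3) = (a - 5)*(a^4 - 6*a^3 + 22*a + 15) = (a - 5)*(a + 1)*(a^3 - 7*a^2 + 7*a + 15) = (a - 5)*(a - 3)*(a + 1)*(a^2 - 4*a - 5) = (a - 5)*(a - 3)*(a + 1)^2*(a - 5)
(4) = (g + 4)*(g^2 - g - 2) = (g + 1)*(g + 4)*(g - 2)
(5) = (n + 2)*(n^2 + 2*n - 3) = (n + 2)*(n + 3)*(n - 1)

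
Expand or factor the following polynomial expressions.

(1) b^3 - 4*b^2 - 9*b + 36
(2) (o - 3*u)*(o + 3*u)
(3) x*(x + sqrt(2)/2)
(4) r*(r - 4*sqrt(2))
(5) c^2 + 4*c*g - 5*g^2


(1) = (b - 4)*(b - 3)*(b + 3)
(2) = o^2 - 9*u^2
(3) = x^2 + sqrt(2)*x/2
(4) = r^2 - 4*sqrt(2)*r
(5) = (c - g)*(c + 5*g)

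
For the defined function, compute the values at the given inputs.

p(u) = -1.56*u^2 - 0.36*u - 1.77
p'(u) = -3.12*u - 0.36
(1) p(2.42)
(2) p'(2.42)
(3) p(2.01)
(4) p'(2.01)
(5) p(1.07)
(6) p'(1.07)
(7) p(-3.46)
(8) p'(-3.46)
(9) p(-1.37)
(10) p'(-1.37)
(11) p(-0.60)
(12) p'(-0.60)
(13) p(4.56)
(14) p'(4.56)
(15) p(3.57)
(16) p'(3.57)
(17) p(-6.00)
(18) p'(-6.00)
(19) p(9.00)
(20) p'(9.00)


(1) = -11.78
(2) = -7.91
(3) = -8.80
(4) = -6.63
(5) = -3.94
(6) = -3.70
(7) = -19.20
(8) = 10.44
(9) = -4.20
(10) = 3.91
(11) = -2.12
(12) = 1.51
(13) = -35.85
(14) = -14.59
(15) = -22.94
(16) = -11.50
(17) = -55.77
(18) = 18.36
(19) = -131.37
(20) = -28.44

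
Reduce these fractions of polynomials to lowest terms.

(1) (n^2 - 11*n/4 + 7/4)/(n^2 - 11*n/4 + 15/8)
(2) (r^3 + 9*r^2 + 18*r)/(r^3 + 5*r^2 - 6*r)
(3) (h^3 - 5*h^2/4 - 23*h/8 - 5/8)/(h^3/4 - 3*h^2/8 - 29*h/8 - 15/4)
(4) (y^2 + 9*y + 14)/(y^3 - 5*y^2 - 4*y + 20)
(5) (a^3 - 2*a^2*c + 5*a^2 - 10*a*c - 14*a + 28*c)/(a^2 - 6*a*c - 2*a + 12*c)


(1) = (8*n^2 - 22*n + 14)/(8*n^2 - 22*n + 15)
(2) = (r + 3)/(r - 1)
(3) = (8*h^3 - 10*h^2 - 23*h - 5)/(2*h^3 - 3*h^2 - 29*h - 30)
(4) = (y + 7)/(y^2 - 7*y + 10)
(5) = (a^2 - 2*a*c + 7*a - 14*c)/(a - 6*c)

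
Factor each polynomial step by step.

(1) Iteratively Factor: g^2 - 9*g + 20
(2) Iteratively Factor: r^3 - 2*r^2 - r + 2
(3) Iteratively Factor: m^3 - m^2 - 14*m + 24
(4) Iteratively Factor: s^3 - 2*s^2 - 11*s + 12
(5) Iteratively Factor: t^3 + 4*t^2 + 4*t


(1) = (g - 4)*(g - 5)
(2) = (r + 1)*(r^2 - 3*r + 2) = (r - 2)*(r + 1)*(r - 1)
(3) = (m - 2)*(m^2 + m - 12) = (m - 2)*(m + 4)*(m - 3)
(4) = (s - 1)*(s^2 - s - 12) = (s - 4)*(s - 1)*(s + 3)
(5) = (t + 2)*(t^2 + 2*t) = (t + 2)^2*(t)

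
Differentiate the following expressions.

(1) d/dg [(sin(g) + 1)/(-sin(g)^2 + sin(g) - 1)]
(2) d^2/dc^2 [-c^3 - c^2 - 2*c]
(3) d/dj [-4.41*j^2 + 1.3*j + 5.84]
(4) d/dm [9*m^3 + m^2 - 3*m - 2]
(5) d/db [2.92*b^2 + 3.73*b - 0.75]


(1) = (sin(g)^2 + 2*sin(g) - 2)*cos(g)/(sin(g)^2 - sin(g) + 1)^2
(2) = -6*c - 2
(3) = 1.3 - 8.82*j
(4) = 27*m^2 + 2*m - 3
(5) = 5.84*b + 3.73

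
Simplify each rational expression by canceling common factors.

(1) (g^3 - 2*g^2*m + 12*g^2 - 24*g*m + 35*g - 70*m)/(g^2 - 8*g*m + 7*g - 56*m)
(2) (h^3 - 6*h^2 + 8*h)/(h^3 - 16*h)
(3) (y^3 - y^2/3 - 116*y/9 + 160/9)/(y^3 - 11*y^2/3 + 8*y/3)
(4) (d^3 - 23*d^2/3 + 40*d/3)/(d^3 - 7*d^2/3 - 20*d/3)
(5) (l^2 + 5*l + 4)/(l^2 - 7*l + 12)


(1) = (g^2 - 2*g*m + 5*g - 10*m)/(g - 8*m)
(2) = (h - 2)/(h + 4)
(3) = (3*y^2 + 7*y - 20)/(3*y^2 - 3*y)
(4) = (3*d^2 - 23*d + 40)/(3*d^2 - 7*d - 20)
(5) = (l^2 + 5*l + 4)/(l^2 - 7*l + 12)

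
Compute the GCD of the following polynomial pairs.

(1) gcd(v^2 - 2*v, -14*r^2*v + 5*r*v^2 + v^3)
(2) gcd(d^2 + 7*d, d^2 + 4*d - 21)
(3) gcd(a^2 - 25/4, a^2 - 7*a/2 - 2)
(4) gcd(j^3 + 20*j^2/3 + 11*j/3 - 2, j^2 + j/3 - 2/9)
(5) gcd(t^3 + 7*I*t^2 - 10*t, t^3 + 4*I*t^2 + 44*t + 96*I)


(1) = gcd(v*(v - 2), v*(-2*r + v)*(7*r + v)) = v
(2) = gcd(d*(d + 7), (d - 3)*(d + 7)) = d + 7
(3) = gcd((a - 5/2)*(a + 5/2), (a - 4)*(a + 1/2)) = 1
(4) = gcd((j - 1/3)*(j + 1)*(j + 6), (j - 1/3)*(j + 2/3)) = j - 1/3
(5) = gcd(t*(t + 2*I)*(t + 5*I), (t - 6*I)*(t + 2*I)*(t + 8*I)) = t + 2*I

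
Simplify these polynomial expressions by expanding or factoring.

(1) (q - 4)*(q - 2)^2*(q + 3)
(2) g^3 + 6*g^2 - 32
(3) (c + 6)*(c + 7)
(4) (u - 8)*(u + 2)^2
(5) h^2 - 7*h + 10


(1) = q^4 - 5*q^3 - 4*q^2 + 44*q - 48
(2) = (g - 2)*(g + 4)^2
(3) = c^2 + 13*c + 42
(4) = u^3 - 4*u^2 - 28*u - 32
(5) = (h - 5)*(h - 2)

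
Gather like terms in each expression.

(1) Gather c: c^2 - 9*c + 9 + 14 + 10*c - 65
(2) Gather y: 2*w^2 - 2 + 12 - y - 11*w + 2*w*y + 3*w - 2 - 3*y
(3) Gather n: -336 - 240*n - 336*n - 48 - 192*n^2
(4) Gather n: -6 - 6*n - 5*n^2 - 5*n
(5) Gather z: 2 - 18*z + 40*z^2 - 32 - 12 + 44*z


(1) = c^2 + c - 42
(2) = 2*w^2 - 8*w + y*(2*w - 4) + 8
(3) = -192*n^2 - 576*n - 384
(4) = -5*n^2 - 11*n - 6
(5) = 40*z^2 + 26*z - 42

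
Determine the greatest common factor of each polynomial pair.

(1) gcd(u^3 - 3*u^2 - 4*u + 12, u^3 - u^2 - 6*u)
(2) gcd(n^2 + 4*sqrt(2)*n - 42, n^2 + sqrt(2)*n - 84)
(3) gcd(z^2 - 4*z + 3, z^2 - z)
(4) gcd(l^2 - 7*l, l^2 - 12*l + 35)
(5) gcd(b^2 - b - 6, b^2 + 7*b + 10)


(1) = gcd((u - 3)*(u - 2)*(u + 2), u*(u - 3)*(u + 2)) = u^2 - u - 6
(2) = gcd((n - 3*sqrt(2))*(n + 7*sqrt(2)), (n - 6*sqrt(2))*(n + 7*sqrt(2))) = n + 7*sqrt(2)
(3) = gcd((z - 3)*(z - 1), z*(z - 1)) = z - 1
(4) = l - 7
(5) = gcd((b - 3)*(b + 2), (b + 2)*(b + 5)) = b + 2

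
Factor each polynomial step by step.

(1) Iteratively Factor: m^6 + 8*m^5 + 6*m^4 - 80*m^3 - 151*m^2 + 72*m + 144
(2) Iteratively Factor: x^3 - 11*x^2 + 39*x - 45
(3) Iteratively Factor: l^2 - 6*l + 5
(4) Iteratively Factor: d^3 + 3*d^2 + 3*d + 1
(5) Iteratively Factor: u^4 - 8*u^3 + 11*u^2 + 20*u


(1) = (m + 1)*(m^5 + 7*m^4 - m^3 - 79*m^2 - 72*m + 144) = (m + 1)*(m + 4)*(m^4 + 3*m^3 - 13*m^2 - 27*m + 36) = (m + 1)*(m + 3)*(m + 4)*(m^3 - 13*m + 12) = (m - 3)*(m + 1)*(m + 3)*(m + 4)*(m^2 + 3*m - 4) = (m - 3)*(m + 1)*(m + 3)*(m + 4)^2*(m - 1)
(2) = (x - 3)*(x^2 - 8*x + 15) = (x - 5)*(x - 3)*(x - 3)
(3) = (l - 1)*(l - 5)
(4) = (d + 1)*(d^2 + 2*d + 1) = (d + 1)^2*(d + 1)
(5) = (u + 1)*(u^3 - 9*u^2 + 20*u) = u*(u + 1)*(u^2 - 9*u + 20) = u*(u - 4)*(u + 1)*(u - 5)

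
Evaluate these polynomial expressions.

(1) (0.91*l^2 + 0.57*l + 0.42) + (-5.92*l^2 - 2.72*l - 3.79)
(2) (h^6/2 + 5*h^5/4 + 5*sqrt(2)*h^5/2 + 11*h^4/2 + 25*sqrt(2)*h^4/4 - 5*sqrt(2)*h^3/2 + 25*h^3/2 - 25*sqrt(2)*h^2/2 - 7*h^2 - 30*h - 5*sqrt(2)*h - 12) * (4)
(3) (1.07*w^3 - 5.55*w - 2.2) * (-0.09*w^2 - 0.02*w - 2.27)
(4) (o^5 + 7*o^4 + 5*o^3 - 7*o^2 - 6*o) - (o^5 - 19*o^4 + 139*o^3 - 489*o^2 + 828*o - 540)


(1) = -5.01*l^2 - 2.15*l - 3.37
(2) = 2*h^6 + 5*h^5 + 10*sqrt(2)*h^5 + 22*h^4 + 25*sqrt(2)*h^4 - 10*sqrt(2)*h^3 + 50*h^3 - 50*sqrt(2)*h^2 - 28*h^2 - 120*h - 20*sqrt(2)*h - 48
(3) = -0.0963*w^5 - 0.0214*w^4 - 1.9294*w^3 + 0.309*w^2 + 12.6425*w + 4.994
(4) = 26*o^4 - 134*o^3 + 482*o^2 - 834*o + 540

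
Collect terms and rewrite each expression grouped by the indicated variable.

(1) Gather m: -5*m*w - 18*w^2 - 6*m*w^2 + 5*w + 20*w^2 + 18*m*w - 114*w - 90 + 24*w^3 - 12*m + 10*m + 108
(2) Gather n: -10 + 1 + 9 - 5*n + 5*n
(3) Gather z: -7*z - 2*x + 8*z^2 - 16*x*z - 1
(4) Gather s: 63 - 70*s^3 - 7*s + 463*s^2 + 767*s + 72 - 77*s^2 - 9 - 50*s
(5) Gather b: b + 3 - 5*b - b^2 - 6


(1) = m*(-6*w^2 + 13*w - 2) + 24*w^3 + 2*w^2 - 109*w + 18
(2) = 0
(3) = -2*x + 8*z^2 + z*(-16*x - 7) - 1
(4) = -70*s^3 + 386*s^2 + 710*s + 126
(5) = -b^2 - 4*b - 3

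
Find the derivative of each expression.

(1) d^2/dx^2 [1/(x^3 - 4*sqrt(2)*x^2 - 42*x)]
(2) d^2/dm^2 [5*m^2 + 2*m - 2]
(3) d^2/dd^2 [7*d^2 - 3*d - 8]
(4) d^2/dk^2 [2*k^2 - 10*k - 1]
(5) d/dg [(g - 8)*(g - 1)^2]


(1) = 2*(x*(-3*x + 4*sqrt(2))*(-x^2 + 4*sqrt(2)*x + 42) - (-3*x^2 + 8*sqrt(2)*x + 42)^2)/(x^3*(-x^2 + 4*sqrt(2)*x + 42)^3)
(2) = 10
(3) = 14
(4) = 4
(5) = (g - 1)*(3*g - 17)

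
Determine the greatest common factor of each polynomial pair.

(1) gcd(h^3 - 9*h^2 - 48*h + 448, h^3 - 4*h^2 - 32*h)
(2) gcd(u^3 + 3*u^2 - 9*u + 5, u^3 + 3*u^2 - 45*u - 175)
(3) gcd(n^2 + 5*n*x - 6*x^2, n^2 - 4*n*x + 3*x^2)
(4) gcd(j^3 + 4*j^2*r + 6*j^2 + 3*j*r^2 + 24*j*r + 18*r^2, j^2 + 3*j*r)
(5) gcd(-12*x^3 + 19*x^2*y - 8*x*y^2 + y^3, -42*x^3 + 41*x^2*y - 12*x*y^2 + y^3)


(1) = h - 8
(2) = u + 5
(3) = -n + x
(4) = j + 3*r
(5) = gcd((-4*x + y)*(-3*x + y)*(-x + y), (-7*x + y)*(-3*x + y)*(-2*x + y)) = 3*x - y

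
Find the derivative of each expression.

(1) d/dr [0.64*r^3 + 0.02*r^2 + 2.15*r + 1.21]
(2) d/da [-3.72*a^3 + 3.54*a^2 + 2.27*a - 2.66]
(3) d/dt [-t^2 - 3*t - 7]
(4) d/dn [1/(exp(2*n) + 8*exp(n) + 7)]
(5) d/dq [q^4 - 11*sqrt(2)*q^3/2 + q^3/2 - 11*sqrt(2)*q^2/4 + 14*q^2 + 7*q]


(1) = 1.92*r^2 + 0.04*r + 2.15
(2) = -11.16*a^2 + 7.08*a + 2.27
(3) = -2*t - 3
(4) = 2*(-exp(n) - 4)*exp(n)/(exp(2*n) + 8*exp(n) + 7)^2
(5) = 4*q^3 - 33*sqrt(2)*q^2/2 + 3*q^2/2 - 11*sqrt(2)*q/2 + 28*q + 7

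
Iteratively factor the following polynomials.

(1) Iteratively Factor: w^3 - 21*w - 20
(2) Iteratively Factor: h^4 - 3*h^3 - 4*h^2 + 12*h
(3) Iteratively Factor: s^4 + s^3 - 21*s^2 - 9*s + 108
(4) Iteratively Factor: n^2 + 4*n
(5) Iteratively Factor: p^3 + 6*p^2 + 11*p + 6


(1) = (w + 1)*(w^2 - w - 20) = (w - 5)*(w + 1)*(w + 4)
(2) = (h - 3)*(h^3 - 4*h) = (h - 3)*(h + 2)*(h^2 - 2*h) = (h - 3)*(h - 2)*(h + 2)*(h)
(3) = (s + 4)*(s^3 - 3*s^2 - 9*s + 27) = (s + 3)*(s + 4)*(s^2 - 6*s + 9) = (s - 3)*(s + 3)*(s + 4)*(s - 3)
(4) = (n + 4)*(n)
(5) = (p + 1)*(p^2 + 5*p + 6) = (p + 1)*(p + 2)*(p + 3)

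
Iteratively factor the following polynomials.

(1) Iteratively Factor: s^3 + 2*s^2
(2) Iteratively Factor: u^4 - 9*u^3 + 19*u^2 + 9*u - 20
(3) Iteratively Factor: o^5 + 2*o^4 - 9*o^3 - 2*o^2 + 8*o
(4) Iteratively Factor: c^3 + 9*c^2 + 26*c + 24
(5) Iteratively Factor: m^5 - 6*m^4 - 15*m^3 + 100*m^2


(1) = (s)*(s^2 + 2*s) = s^2*(s + 2)
(2) = (u - 1)*(u^3 - 8*u^2 + 11*u + 20) = (u - 4)*(u - 1)*(u^2 - 4*u - 5) = (u - 5)*(u - 4)*(u - 1)*(u + 1)
(3) = (o + 4)*(o^4 - 2*o^3 - o^2 + 2*o) = (o + 1)*(o + 4)*(o^3 - 3*o^2 + 2*o) = (o - 1)*(o + 1)*(o + 4)*(o^2 - 2*o) = (o - 2)*(o - 1)*(o + 1)*(o + 4)*(o)
(4) = (c + 2)*(c^2 + 7*c + 12) = (c + 2)*(c + 3)*(c + 4)
(5) = (m)*(m^4 - 6*m^3 - 15*m^2 + 100*m) = m^2*(m^3 - 6*m^2 - 15*m + 100) = m^2*(m - 5)*(m^2 - m - 20) = m^2*(m - 5)^2*(m + 4)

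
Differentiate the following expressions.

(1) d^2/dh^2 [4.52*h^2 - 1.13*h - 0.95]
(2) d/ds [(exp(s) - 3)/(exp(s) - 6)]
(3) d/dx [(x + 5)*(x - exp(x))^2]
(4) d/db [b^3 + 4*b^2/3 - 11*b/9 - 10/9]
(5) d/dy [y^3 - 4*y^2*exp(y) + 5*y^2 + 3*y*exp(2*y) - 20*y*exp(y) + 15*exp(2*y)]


(1) = 9.04000000000000
(2) = -3*exp(s)/(exp(s) - 6)^2
(3) = (x - exp(x))*(x + 2*(1 - exp(x))*(x + 5) - exp(x))
(4) = 3*b^2 + 8*b/3 - 11/9
(5) = -4*y^2*exp(y) + 3*y^2 + 6*y*exp(2*y) - 28*y*exp(y) + 10*y + 33*exp(2*y) - 20*exp(y)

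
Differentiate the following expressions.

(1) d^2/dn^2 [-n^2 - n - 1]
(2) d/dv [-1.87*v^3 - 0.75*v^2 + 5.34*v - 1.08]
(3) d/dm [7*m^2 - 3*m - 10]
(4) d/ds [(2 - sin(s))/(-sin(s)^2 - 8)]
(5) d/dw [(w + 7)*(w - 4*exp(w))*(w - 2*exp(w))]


(1) = -2
(2) = -5.61*v^2 - 1.5*v + 5.34
(3) = 14*m - 3
(4) = (4*sin(s) + cos(s)^2 + 7)*cos(s)/(sin(s)^2 + 8)^2
(5) = -6*w^2*exp(w) + 3*w^2 + 16*w*exp(2*w) - 54*w*exp(w) + 14*w + 120*exp(2*w) - 42*exp(w)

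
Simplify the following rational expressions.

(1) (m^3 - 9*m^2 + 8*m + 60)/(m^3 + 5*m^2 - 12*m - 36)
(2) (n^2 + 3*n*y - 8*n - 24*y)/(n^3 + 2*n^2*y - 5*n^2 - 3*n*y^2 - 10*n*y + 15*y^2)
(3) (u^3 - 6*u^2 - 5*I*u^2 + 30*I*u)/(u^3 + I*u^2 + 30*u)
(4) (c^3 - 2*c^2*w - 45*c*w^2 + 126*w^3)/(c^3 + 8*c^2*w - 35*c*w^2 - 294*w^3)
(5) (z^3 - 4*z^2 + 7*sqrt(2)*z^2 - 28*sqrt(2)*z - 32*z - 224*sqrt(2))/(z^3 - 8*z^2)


(1) = (m^2 - 11*m + 30)/(m^2 + 3*m - 18)
(2) = (8 - n)/(-n^2 + n*y + 5*n - 5*y)
(3) = (u - 6)/(u + 6*I)
(4) = (c - 3*w)/(c + 7*w)
(5) = (z^2 + z*(4 + 7*sqrt(2)) + 28*sqrt(2))/z^2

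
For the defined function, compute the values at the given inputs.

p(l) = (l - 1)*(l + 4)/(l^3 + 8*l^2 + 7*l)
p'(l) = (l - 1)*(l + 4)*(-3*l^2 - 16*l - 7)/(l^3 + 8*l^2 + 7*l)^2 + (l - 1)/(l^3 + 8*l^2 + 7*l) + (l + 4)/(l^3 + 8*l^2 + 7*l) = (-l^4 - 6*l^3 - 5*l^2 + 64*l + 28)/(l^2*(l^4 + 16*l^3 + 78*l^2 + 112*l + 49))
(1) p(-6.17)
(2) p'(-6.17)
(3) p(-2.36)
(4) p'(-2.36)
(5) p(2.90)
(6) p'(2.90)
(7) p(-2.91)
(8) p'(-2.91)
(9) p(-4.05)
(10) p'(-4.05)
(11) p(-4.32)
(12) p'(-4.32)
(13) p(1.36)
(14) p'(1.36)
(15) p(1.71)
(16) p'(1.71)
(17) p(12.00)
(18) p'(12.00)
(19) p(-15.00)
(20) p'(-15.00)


(1) = 0.59
(2) = -0.85
(3) = -0.37
(4) = -0.46
(5) = 0.12
(6) = -0.00
(7) = -0.19
(8) = -0.24
(9) = 0.01
(10) = -0.14
(11) = 0.04
(12) = -0.14
(13) = 0.07
(14) = 0.12
(15) = 0.10
(16) = 0.05
(17) = 0.06
(18) = -0.00
(19) = -0.10
(20) = -0.01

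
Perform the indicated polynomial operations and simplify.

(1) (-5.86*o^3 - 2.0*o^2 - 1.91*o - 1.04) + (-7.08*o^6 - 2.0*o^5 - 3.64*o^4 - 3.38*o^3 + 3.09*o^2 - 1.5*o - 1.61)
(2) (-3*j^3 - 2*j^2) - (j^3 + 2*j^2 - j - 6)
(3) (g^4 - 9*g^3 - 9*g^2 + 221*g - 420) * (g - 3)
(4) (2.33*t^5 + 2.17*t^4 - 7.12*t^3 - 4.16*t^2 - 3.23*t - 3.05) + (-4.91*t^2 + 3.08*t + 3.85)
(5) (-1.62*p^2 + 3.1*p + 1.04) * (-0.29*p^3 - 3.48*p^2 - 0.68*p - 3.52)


(1) = -7.08*o^6 - 2.0*o^5 - 3.64*o^4 - 9.24*o^3 + 1.09*o^2 - 3.41*o - 2.65
(2) = -4*j^3 - 4*j^2 + j + 6
(3) = g^5 - 12*g^4 + 18*g^3 + 248*g^2 - 1083*g + 1260
(4) = 2.33*t^5 + 2.17*t^4 - 7.12*t^3 - 9.07*t^2 - 0.15*t + 0.8
(5) = 0.4698*p^5 + 4.7386*p^4 - 9.988*p^3 - 0.0248*p^2 - 11.6192*p - 3.6608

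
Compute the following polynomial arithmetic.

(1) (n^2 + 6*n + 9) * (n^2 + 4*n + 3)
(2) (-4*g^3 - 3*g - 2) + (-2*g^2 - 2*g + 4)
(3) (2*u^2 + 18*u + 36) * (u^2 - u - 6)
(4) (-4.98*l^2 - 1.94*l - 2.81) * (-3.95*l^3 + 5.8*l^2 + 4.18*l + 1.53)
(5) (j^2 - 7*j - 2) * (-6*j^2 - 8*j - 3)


(1) = n^4 + 10*n^3 + 36*n^2 + 54*n + 27
(2) = -4*g^3 - 2*g^2 - 5*g + 2
(3) = 2*u^4 + 16*u^3 + 6*u^2 - 144*u - 216
(4) = 19.671*l^5 - 21.221*l^4 - 20.9689*l^3 - 32.0266*l^2 - 14.714*l - 4.2993
(5) = -6*j^4 + 34*j^3 + 65*j^2 + 37*j + 6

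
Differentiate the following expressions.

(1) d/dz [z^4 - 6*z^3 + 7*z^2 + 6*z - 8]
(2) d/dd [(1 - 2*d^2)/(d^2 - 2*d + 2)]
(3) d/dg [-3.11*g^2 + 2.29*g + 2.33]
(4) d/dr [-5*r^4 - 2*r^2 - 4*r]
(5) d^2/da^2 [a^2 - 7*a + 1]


(1) = 4*z^3 - 18*z^2 + 14*z + 6
(2) = 2*(2*d^2 - 5*d + 1)/(d^4 - 4*d^3 + 8*d^2 - 8*d + 4)
(3) = 2.29 - 6.22*g
(4) = -20*r^3 - 4*r - 4
(5) = 2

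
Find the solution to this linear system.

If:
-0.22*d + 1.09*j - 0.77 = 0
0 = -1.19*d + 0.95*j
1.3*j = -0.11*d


Then:
No Solution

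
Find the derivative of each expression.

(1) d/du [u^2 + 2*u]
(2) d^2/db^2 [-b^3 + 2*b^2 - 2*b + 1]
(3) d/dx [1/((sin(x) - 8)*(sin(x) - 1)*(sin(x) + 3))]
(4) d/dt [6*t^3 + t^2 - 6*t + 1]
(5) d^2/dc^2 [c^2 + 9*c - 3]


(1) = 2*u + 2
(2) = 4 - 6*b
(3) = (-3*sin(x)^2 + 12*sin(x) + 19)*cos(x)/((sin(x) - 8)^2*(sin(x) - 1)^2*(sin(x) + 3)^2)
(4) = 18*t^2 + 2*t - 6
(5) = 2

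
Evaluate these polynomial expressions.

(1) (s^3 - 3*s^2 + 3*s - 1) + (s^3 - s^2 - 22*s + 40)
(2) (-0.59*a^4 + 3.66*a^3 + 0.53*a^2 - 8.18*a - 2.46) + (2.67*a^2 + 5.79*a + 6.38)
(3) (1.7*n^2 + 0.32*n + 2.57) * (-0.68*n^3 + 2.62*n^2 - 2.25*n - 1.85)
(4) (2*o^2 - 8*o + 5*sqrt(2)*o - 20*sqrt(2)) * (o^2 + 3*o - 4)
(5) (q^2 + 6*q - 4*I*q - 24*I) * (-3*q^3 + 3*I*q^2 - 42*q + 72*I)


(1) = 2*s^3 - 4*s^2 - 19*s + 39
(2) = -0.59*a^4 + 3.66*a^3 + 3.2*a^2 - 2.39*a + 3.92
(3) = -1.156*n^5 + 4.2364*n^4 - 4.7342*n^3 + 2.8684*n^2 - 6.3745*n - 4.7545
(4) = 2*o^4 - 2*o^3 + 5*sqrt(2)*o^3 - 32*o^2 - 5*sqrt(2)*o^2 - 80*sqrt(2)*o + 32*o + 80*sqrt(2)
(5) = -3*q^5 - 18*q^4 + 15*I*q^4 - 30*q^3 + 90*I*q^3 - 180*q^2 + 240*I*q^2 + 288*q + 1440*I*q + 1728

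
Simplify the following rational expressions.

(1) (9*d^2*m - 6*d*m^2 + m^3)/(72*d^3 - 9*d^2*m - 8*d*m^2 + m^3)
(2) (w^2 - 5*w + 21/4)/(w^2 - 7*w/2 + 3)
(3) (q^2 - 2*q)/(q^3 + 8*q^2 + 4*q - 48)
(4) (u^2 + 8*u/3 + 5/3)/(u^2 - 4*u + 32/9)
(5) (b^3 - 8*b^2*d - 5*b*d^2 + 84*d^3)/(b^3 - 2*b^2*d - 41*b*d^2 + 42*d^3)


(1) = (3*d*m - m^2)/(24*d^2 + 5*d*m - m^2)
(2) = (2*w - 7)/(2*w - 4)
(3) = q/(q^2 + 10*q + 24)
(4) = (9*u^2 + 24*u + 15)/(9*u^2 - 36*u + 32)
(5) = (b^2 - b*d - 12*d^2)/(b^2 + 5*b*d - 6*d^2)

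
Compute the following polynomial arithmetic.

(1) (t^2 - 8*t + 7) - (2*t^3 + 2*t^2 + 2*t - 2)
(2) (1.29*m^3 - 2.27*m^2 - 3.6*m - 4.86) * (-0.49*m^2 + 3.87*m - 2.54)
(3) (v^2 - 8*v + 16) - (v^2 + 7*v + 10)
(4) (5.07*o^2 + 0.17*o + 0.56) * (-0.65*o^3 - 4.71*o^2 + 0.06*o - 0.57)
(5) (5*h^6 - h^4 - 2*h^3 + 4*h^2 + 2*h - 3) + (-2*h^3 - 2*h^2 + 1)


(1) = -2*t^3 - t^2 - 10*t + 9
(2) = -0.6321*m^5 + 6.1046*m^4 - 10.2975*m^3 - 5.7848*m^2 - 9.6642*m + 12.3444
(3) = 6 - 15*v
(4) = -3.2955*o^5 - 23.9902*o^4 - 0.8605*o^3 - 5.5173*o^2 - 0.0633*o - 0.3192
(5) = 5*h^6 - h^4 - 4*h^3 + 2*h^2 + 2*h - 2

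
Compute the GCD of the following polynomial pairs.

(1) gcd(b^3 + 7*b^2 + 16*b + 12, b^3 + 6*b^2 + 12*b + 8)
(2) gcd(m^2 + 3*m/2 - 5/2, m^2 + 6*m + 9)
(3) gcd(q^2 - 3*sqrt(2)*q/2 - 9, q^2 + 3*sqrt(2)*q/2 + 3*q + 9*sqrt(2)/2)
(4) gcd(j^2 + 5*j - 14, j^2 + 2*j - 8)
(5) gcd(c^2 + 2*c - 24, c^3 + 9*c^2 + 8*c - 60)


(1) = b^2 + 4*b + 4
(2) = 1
(3) = gcd((q - 3*sqrt(2))*(q + 3*sqrt(2)/2), (q + 3)*(q + 3*sqrt(2)/2)) = q + 3*sqrt(2)/2
(4) = gcd((j - 2)*(j + 7), (j - 2)*(j + 4)) = j - 2
(5) = c + 6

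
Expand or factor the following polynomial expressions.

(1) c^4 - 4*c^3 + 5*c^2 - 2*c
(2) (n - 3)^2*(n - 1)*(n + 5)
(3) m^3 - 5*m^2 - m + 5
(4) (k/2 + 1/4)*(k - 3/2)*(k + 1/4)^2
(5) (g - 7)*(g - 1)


(1) = c*(c - 2)*(c - 1)^2
(2) = n^4 - 2*n^3 - 20*n^2 + 66*n - 45
(3) = (m - 5)*(m - 1)*(m + 1)
(4) = k^4/2 - k^3/4 - 19*k^2/32 - 7*k/32 - 3/128
(5) = g^2 - 8*g + 7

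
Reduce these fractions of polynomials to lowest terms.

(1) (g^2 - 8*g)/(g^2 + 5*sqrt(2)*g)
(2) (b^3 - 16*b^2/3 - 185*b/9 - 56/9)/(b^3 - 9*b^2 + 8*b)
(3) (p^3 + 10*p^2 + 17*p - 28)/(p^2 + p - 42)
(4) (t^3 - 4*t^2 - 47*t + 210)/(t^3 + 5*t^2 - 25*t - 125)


(1) = (g - 8)/(g + 5*sqrt(2))
(2) = (9*b^2 + 24*b + 7)/(9*b^2 - 9*b)
(3) = (p^2 + 3*p - 4)/(p - 6)
(4) = (t^2 + t - 42)/(t^2 + 10*t + 25)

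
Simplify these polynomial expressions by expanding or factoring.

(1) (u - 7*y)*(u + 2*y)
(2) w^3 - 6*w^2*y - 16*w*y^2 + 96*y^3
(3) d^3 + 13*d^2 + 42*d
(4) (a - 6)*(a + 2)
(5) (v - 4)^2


(1) = u^2 - 5*u*y - 14*y^2
(2) = (w - 6*y)*(w - 4*y)*(w + 4*y)
(3) = d*(d + 6)*(d + 7)
(4) = a^2 - 4*a - 12
(5) = v^2 - 8*v + 16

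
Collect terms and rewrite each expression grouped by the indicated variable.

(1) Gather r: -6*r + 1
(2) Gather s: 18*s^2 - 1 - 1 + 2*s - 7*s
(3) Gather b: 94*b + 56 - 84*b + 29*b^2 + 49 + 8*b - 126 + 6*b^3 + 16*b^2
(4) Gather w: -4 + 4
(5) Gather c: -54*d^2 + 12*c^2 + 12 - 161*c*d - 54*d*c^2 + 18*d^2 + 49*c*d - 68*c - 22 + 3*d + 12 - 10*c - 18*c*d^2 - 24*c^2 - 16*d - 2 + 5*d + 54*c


(1) = 1 - 6*r
(2) = 18*s^2 - 5*s - 2
(3) = 6*b^3 + 45*b^2 + 18*b - 21
(4) = 0
(5) = c^2*(-54*d - 12) + c*(-18*d^2 - 112*d - 24) - 36*d^2 - 8*d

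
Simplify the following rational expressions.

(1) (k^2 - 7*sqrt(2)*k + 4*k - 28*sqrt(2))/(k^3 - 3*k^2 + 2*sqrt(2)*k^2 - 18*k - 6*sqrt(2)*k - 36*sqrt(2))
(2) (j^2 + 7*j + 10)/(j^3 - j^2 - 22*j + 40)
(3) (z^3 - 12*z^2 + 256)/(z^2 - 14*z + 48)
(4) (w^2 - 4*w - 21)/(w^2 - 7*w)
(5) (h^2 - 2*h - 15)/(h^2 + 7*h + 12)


(1) = (k^2 + k*(4 - 7*sqrt(2)) - 28*sqrt(2))/(k^3 + k^2*(-3 + 2*sqrt(2)) + k*(-18 - 6*sqrt(2)) - 36*sqrt(2))
(2) = (j + 2)/(j^2 - 6*j + 8)
(3) = (z^2 - 4*z - 32)/(z - 6)
(4) = (w + 3)/w
(5) = (h - 5)/(h + 4)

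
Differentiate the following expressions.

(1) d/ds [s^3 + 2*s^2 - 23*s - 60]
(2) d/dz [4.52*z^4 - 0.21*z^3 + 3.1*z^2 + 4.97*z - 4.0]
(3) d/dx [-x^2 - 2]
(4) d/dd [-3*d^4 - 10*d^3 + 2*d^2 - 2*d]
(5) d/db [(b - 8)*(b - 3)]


(1) = 3*s^2 + 4*s - 23
(2) = 18.08*z^3 - 0.63*z^2 + 6.2*z + 4.97
(3) = -2*x
(4) = -12*d^3 - 30*d^2 + 4*d - 2
(5) = 2*b - 11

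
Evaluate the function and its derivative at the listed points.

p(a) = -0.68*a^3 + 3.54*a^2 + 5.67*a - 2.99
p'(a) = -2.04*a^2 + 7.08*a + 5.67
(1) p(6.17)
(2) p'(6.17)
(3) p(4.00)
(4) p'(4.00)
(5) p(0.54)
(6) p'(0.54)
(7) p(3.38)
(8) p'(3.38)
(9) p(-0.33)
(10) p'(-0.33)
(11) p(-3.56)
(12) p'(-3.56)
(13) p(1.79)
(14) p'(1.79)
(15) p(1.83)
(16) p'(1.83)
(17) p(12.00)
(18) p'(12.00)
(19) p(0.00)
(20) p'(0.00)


(1) = 7.04
(2) = -28.31
(3) = 32.81
(4) = 1.35
(5) = 1.00
(6) = 8.90
(7) = 30.36
(8) = 6.29
(9) = -4.45
(10) = 3.11
(11) = 52.37
(12) = -45.39
(13) = 14.60
(14) = 11.81
(15) = 15.07
(16) = 11.79
(17) = -600.23
(18) = -203.13
(19) = -2.99
(20) = 5.67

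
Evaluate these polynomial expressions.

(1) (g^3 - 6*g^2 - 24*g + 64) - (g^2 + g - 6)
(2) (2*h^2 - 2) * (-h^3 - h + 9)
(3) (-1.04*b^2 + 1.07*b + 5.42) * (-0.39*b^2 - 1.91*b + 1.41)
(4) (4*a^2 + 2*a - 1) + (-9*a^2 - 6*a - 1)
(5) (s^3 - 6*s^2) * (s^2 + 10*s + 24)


(1) = g^3 - 7*g^2 - 25*g + 70
(2) = -2*h^5 + 18*h^2 + 2*h - 18
(3) = 0.4056*b^4 + 1.5691*b^3 - 5.6239*b^2 - 8.8435*b + 7.6422
(4) = -5*a^2 - 4*a - 2
(5) = s^5 + 4*s^4 - 36*s^3 - 144*s^2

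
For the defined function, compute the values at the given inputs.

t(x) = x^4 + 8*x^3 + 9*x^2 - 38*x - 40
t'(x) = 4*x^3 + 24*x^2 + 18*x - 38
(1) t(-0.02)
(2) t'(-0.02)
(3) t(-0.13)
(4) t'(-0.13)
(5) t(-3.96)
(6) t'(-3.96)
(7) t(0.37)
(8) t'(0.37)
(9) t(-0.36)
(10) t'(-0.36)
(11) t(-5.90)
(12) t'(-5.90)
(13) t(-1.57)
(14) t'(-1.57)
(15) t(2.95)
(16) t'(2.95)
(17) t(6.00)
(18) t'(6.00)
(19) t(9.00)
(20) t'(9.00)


(1) = -39.24
(2) = -38.35
(3) = -34.93
(4) = -39.94
(5) = 0.73
(6) = 18.68
(7) = -52.40
(8) = -27.85
(9) = -25.51
(10) = -41.56
(11) = 66.19
(12) = -130.28
(13) = 16.96
(14) = -22.58
(15) = 207.34
(16) = 326.65
(17) = 3080.00
(18) = 1798.00
(19) = 12740.00
(20) = 4984.00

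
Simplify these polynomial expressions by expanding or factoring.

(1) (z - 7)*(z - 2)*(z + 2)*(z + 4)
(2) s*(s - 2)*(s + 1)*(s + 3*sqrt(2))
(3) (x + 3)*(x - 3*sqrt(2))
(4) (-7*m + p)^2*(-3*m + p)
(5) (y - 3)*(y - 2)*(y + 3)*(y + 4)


(1) = z^4 - 3*z^3 - 32*z^2 + 12*z + 112
(2) = s^4 - s^3 + 3*sqrt(2)*s^3 - 3*sqrt(2)*s^2 - 2*s^2 - 6*sqrt(2)*s
(3) = x^2 - 3*sqrt(2)*x + 3*x - 9*sqrt(2)
(4) = -147*m^3 + 91*m^2*p - 17*m*p^2 + p^3
(5) = y^4 + 2*y^3 - 17*y^2 - 18*y + 72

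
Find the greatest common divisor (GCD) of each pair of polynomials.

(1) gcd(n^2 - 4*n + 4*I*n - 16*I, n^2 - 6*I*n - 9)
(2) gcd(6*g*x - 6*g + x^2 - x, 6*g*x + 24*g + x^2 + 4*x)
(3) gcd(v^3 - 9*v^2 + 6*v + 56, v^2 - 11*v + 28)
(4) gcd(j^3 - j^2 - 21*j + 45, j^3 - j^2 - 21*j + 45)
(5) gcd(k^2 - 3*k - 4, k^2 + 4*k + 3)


(1) = gcd((n - 4)*(n + 4*I), (n - 3*I)^2) = 1
(2) = gcd((6*g + x)*(x - 1), (6*g + x)*(x + 4)) = 6*g + x
(3) = v^2 - 11*v + 28
(4) = j^3 - j^2 - 21*j + 45
(5) = k + 1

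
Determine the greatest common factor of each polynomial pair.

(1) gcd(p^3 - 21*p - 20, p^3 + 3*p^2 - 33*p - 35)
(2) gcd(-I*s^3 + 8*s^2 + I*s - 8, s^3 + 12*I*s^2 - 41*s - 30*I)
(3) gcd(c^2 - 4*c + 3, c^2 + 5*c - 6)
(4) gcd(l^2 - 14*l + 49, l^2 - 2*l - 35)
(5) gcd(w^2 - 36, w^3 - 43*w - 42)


(1) = p^2 - 4*p - 5
(2) = gcd((s + 1)*(s + 8*I)*(-I*s + I), (s + I)*(s + 5*I)*(s + 6*I)) = 1
(3) = gcd((c - 3)*(c - 1), (c - 1)*(c + 6)) = c - 1
(4) = gcd((l - 7)^2, (l - 7)*(l + 5)) = l - 7
(5) = gcd((w - 6)*(w + 6), (w - 7)*(w + 1)*(w + 6)) = w + 6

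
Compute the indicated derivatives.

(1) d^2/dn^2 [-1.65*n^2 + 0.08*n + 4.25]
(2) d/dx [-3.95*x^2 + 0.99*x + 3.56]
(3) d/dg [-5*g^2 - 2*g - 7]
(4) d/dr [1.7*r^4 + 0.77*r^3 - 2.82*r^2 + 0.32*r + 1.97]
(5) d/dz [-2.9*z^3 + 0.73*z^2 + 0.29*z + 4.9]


(1) = -3.30000000000000
(2) = 0.99 - 7.9*x
(3) = -10*g - 2
(4) = 6.8*r^3 + 2.31*r^2 - 5.64*r + 0.32
(5) = -8.7*z^2 + 1.46*z + 0.29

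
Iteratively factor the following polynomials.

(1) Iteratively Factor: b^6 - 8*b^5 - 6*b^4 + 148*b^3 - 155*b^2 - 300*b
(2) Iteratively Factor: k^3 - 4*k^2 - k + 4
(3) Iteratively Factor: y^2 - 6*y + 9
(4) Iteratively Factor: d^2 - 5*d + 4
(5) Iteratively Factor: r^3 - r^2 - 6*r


(1) = (b - 3)*(b^5 - 5*b^4 - 21*b^3 + 85*b^2 + 100*b) = (b - 5)*(b - 3)*(b^4 - 21*b^2 - 20*b) = (b - 5)^2*(b - 3)*(b^3 + 5*b^2 + 4*b) = b*(b - 5)^2*(b - 3)*(b^2 + 5*b + 4) = b*(b - 5)^2*(b - 3)*(b + 4)*(b + 1)
(2) = (k - 1)*(k^2 - 3*k - 4) = (k - 1)*(k + 1)*(k - 4)
(3) = (y - 3)*(y - 3)
(4) = (d - 1)*(d - 4)
(5) = (r)*(r^2 - r - 6) = r*(r + 2)*(r - 3)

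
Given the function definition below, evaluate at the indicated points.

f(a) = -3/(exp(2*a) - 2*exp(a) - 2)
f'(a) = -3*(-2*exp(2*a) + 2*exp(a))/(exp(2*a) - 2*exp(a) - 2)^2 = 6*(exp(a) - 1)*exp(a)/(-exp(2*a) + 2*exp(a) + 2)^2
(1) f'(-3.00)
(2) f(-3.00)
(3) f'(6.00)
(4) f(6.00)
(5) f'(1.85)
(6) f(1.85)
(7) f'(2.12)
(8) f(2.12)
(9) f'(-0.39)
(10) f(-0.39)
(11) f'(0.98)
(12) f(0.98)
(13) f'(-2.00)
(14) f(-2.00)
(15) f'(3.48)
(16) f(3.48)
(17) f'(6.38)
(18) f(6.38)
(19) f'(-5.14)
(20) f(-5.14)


(1) = -0.06
(2) = 1.43
(3) = 0.00
(4) = -0.00
(5) = 0.31
(6) = -0.12
(7) = 0.14
(8) = -0.06
(9) = -0.16
(10) = 1.04
(11) = 504.83
(12) = 13.07
(13) = -0.14
(14) = 1.33
(15) = 0.01
(16) = -0.00
(17) = 0.00
(18) = -0.00
(19) = -0.01
(20) = 1.49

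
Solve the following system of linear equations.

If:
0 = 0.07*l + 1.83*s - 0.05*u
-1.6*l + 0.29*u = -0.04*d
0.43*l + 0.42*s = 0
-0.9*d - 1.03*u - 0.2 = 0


Then:
d = -0.26
l = -0.00
s = 0.00
u = 0.03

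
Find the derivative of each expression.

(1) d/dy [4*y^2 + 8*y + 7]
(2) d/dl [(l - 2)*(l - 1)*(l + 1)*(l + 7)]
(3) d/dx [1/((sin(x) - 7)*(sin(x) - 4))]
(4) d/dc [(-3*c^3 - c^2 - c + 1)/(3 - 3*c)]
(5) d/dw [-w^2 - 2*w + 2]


(1) = 8*y + 8
(2) = 4*l^3 + 15*l^2 - 30*l - 5
(3) = (11 - 2*sin(x))*cos(x)/((sin(x) - 7)^2*(sin(x) - 4)^2)
(4) = 2*c*(3*c^2 - 4*c - 1)/(3*(c^2 - 2*c + 1))
(5) = -2*w - 2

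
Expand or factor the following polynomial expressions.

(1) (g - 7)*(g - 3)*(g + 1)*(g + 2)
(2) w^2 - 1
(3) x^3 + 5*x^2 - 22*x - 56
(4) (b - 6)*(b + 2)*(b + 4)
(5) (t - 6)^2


(1) = g^4 - 7*g^3 - 7*g^2 + 43*g + 42
(2) = (w - 1)*(w + 1)
(3) = (x - 4)*(x + 2)*(x + 7)
(4) = b^3 - 28*b - 48
(5) = t^2 - 12*t + 36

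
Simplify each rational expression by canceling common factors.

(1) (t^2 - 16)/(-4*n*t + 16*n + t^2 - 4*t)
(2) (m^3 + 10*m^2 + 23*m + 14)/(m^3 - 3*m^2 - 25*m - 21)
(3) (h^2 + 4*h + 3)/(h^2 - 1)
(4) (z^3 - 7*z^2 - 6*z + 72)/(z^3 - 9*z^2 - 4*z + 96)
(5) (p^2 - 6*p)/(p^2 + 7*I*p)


(1) = (t + 4)/(-4*n + t)
(2) = (m^2 + 9*m + 14)/(m^2 - 4*m - 21)
(3) = (h + 3)/(h - 1)
(4) = (z - 6)/(z - 8)
(5) = (p - 6)/(p + 7*I)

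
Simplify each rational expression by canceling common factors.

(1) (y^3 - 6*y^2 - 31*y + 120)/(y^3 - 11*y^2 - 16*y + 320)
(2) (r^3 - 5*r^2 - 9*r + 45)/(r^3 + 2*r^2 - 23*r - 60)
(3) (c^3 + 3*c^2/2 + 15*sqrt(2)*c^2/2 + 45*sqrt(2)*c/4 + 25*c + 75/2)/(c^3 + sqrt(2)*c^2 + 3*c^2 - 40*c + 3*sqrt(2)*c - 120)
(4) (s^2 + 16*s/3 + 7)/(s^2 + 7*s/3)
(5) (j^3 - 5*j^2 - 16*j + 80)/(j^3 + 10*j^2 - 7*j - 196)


(1) = (y - 3)/(y - 8)
(2) = (r - 3)/(r + 4)
(3) = (4*c^2 + c*(6 + 10*sqrt(2)) + 15*sqrt(2))/(4*c^2 + c*(12 - 16*sqrt(2)) - 48*sqrt(2))
(4) = (s + 3)/s
(5) = (j^2 - j - 20)/(j^2 + 14*j + 49)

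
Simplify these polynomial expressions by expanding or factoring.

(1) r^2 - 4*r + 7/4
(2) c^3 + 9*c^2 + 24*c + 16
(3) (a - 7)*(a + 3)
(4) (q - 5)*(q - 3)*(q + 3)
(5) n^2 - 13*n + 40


(1) = (r - 7/2)*(r - 1/2)
(2) = (c + 1)*(c + 4)^2
(3) = a^2 - 4*a - 21
(4) = q^3 - 5*q^2 - 9*q + 45
(5) = (n - 8)*(n - 5)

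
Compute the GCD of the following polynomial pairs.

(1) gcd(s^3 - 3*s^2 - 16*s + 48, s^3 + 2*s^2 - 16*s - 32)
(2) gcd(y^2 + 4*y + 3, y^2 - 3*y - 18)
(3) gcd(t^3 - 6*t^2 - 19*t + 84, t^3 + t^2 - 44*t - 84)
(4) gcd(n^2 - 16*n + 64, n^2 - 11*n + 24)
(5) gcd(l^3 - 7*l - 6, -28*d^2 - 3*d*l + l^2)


(1) = gcd((s - 4)*(s - 3)*(s + 4), (s - 4)*(s + 2)*(s + 4)) = s^2 - 16
(2) = y + 3
(3) = t - 7
(4) = n - 8
(5) = gcd((l - 3)*(l + 1)*(l + 2), (-7*d + l)*(4*d + l)) = 1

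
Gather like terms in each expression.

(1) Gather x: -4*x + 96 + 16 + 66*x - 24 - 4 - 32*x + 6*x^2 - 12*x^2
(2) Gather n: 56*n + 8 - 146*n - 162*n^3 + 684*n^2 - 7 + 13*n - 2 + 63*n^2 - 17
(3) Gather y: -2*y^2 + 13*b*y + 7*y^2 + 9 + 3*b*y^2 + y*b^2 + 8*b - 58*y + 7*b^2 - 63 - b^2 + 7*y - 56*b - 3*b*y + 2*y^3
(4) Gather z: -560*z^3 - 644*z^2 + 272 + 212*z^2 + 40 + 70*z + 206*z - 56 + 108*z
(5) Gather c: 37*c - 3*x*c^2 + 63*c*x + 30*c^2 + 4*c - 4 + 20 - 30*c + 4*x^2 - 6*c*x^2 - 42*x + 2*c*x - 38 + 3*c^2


(1) = -6*x^2 + 30*x + 84
(2) = -162*n^3 + 747*n^2 - 77*n - 18
(3) = 6*b^2 - 48*b + 2*y^3 + y^2*(3*b + 5) + y*(b^2 + 10*b - 51) - 54
(4) = -560*z^3 - 432*z^2 + 384*z + 256
(5) = c^2*(33 - 3*x) + c*(-6*x^2 + 65*x + 11) + 4*x^2 - 42*x - 22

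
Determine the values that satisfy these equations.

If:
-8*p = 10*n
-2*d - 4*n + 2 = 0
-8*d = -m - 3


Then:
d = 8*p/5 + 1
m = 64*p/5 + 5
n = -4*p/5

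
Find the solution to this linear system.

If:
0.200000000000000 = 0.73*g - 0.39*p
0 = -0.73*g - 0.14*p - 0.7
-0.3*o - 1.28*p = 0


Then:
g = -0.63
o = 7.25
p = -1.70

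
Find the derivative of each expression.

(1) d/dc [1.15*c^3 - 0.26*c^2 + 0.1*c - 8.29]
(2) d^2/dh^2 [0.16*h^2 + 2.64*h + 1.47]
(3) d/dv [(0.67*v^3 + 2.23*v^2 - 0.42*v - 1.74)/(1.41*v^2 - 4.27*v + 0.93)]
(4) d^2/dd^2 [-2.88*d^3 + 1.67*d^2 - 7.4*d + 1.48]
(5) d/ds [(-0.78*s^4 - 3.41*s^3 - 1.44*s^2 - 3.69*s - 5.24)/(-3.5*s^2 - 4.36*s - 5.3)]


(1) = 3.45*c^2 - 0.52*c + 0.1
(2) = 0.320000000000000
(3) = (0.9447*v^4 - 5.7218*v^3 - 7.0606*v^2 + 9.0546*v - 7.8204)/(1.9881*v^4 - 12.0414*v^3 + 20.8555*v^2 - 7.9422*v + 0.8649)
(4) = 3.34 - 17.28*d
(5) = (5.46*s^5 + 22.1374*s^4 + 46.2712*s^3 + 47.5824*s^2 - 21.416*s - 3.2894)/(12.25*s^4 + 30.52*s^3 + 56.1096*s^2 + 46.216*s + 28.09)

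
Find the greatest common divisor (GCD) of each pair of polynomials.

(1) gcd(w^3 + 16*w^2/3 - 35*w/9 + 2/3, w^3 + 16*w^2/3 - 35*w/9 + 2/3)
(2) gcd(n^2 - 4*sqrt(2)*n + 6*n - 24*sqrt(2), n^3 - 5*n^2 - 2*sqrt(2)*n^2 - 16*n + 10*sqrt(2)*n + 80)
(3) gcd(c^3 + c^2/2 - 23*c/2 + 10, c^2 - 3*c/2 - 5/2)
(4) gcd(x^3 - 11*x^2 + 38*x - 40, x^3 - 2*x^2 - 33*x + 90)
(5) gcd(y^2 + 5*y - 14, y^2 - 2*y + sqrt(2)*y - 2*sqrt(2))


(1) = w^3 + 16*w^2/3 - 35*w/9 + 2/3
(2) = n - 4*sqrt(2)
(3) = c - 5/2
(4) = x - 5
(5) = gcd((y - 2)*(y + 7), (y - 2)*(y + sqrt(2))) = y - 2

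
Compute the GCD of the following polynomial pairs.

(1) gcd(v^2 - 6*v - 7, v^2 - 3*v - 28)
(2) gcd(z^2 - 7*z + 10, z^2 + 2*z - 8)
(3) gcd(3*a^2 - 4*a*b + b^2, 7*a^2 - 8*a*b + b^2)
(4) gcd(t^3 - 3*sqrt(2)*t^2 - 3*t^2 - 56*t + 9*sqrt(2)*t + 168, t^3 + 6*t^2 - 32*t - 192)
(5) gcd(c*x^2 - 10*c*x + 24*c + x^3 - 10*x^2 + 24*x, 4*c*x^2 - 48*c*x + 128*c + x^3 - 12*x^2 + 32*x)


(1) = gcd((v - 7)*(v + 1), (v - 7)*(v + 4)) = v - 7
(2) = z - 2
(3) = a - b
(4) = gcd((t - 3)*(t - 7*sqrt(2))*(t + 4*sqrt(2)), (t + 6)*(t - 4*sqrt(2))*(t + 4*sqrt(2))) = t + 4*sqrt(2)
(5) = gcd((c + x)*(x - 6)*(x - 4), (4*c + x)*(x - 8)*(x - 4)) = x - 4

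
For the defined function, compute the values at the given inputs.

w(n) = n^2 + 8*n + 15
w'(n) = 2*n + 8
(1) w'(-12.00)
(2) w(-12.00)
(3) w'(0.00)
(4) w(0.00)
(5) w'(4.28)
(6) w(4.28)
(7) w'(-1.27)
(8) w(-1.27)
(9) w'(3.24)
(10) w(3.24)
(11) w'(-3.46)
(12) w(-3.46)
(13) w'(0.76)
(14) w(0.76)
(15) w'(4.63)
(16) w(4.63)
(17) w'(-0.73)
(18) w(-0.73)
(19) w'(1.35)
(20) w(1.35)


(1) = -16.00
(2) = 63.00
(3) = 8.00
(4) = 15.00
(5) = 16.56
(6) = 67.56
(7) = 5.46
(8) = 6.45
(9) = 14.48
(10) = 51.42
(11) = 1.08
(12) = -0.71
(13) = 9.52
(14) = 21.66
(15) = 17.26
(16) = 73.48
(17) = 6.54
(18) = 9.69
(19) = 10.70
(20) = 27.62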